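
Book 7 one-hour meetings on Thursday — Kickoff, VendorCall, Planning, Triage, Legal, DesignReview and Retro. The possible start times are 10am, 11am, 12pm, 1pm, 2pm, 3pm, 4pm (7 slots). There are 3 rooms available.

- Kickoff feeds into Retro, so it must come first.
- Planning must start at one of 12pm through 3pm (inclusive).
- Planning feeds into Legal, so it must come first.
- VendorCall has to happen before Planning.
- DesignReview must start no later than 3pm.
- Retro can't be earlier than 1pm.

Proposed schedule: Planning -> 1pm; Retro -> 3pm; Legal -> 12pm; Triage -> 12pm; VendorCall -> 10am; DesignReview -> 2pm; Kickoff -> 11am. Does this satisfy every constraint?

Kickoff feeds into Retro, so it must come first — holds.
VendorCall has to happen before Planning — holds.
DesignReview must start no later than 3pm — holds.
Planning must start at one of 12pm through 3pm (inclusive) — holds.
Retro can't be earlier than 1pm — holds.
Planning feeds into Legal, so it must come first — violated.
There are 3 rooms available — holds.

No — it violates: Planning feeds into Legal, so it must come first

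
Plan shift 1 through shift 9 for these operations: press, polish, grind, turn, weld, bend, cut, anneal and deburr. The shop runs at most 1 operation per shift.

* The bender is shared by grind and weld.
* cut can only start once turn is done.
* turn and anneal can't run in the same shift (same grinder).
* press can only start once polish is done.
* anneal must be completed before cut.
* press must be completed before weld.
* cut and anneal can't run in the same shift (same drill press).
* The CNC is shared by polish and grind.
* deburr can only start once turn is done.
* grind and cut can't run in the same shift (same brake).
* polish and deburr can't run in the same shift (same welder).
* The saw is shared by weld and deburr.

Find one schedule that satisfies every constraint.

turn=shift 3, deburr=shift 7, anneal=shift 4, bend=shift 9, grind=shift 8, press=shift 2, cut=shift 5, weld=shift 6, polish=shift 1

Checking: turn(shift 3) before deburr(shift 7); press(shift 2) before weld(shift 6); polish(shift 1) before press(shift 2); anneal(shift 4) before cut(shift 5); turn(shift 3) before cut(shift 5); cut(shift 5) != anneal(shift 4); polish(shift 1) != deburr(shift 7); turn(shift 3) != anneal(shift 4); polish(shift 1) != grind(shift 8); grind(shift 8) != cut(shift 5); grind(shift 8) != weld(shift 6); weld(shift 6) != deburr(shift 7); max 1 per shift (cap 1).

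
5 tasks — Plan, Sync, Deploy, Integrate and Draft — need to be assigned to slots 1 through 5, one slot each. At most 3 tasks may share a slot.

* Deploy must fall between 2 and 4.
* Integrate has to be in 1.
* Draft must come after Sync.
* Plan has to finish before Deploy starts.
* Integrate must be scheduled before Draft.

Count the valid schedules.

60

Splitting on Plan: it can be 1 (30), 2 (20), 3 (10). Listing each branch's schedules as (Sync, Deploy, Integrate, Draft):
Plan=1: (1,2,1,2) (1,2,1,3) (1,2,1,4) (1,2,1,5) (1,3,1,2) (1,3,1,3) (1,3,1,4) (1,3,1,5) (1,4,1,2) (1,4,1,3) (1,4,1,4) (1,4,1,5) (2,2,1,3) (2,2,1,4) (2,2,1,5) (2,3,1,3) (2,3,1,4) (2,3,1,5) (2,4,1,3) (2,4,1,4) (2,4,1,5) (3,2,1,4) (3,2,1,5) (3,3,1,4) (3,3,1,5) (3,4,1,4) (3,4,1,5) (4,2,1,5) (4,3,1,5) (4,4,1,5) — 30.
Plan=2: (1,3,1,2) (1,3,1,3) (1,3,1,4) (1,3,1,5) (1,4,1,2) (1,4,1,3) (1,4,1,4) (1,4,1,5) (2,3,1,3) (2,3,1,4) (2,3,1,5) (2,4,1,3) (2,4,1,4) (2,4,1,5) (3,3,1,4) (3,3,1,5) (3,4,1,4) (3,4,1,5) (4,3,1,5) (4,4,1,5) — 20.
Plan=3: (1,4,1,2) (1,4,1,3) (1,4,1,4) (1,4,1,5) (2,4,1,3) (2,4,1,4) (2,4,1,5) (3,4,1,4) (3,4,1,5) (4,4,1,5) — 10.
Summing: 30 + 20 + 10 = 60.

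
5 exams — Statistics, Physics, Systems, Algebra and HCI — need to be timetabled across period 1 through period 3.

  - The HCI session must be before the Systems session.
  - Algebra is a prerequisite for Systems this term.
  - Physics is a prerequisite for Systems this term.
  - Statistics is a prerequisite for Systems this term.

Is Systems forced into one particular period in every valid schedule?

No

Systems can be period 2 (e.g. Systems in period 2, Physics in period 1, Algebra in period 1, Statistics in period 1, HCI in period 1) or period 3 (e.g. Systems=period 3, Algebra=period 1, Statistics=period 1, Physics=period 1, HCI=period 1).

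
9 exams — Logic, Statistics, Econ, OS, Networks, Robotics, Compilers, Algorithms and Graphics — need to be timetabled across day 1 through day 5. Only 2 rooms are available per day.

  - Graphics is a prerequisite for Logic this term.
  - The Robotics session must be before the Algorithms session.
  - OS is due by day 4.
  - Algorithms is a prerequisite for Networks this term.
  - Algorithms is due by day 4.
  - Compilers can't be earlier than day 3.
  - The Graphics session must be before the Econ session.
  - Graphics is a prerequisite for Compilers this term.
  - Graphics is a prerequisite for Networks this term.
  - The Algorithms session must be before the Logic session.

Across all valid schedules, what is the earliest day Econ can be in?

day 2

Precedence pushes Econ to at least day 2.
Econ at day 2 is achievable: Statistics in day 5, Econ in day 2, Graphics in day 1, Algorithms in day 2, OS in day 3, Networks in day 4, Logic in day 4, Compilers in day 3, Robotics in day 1.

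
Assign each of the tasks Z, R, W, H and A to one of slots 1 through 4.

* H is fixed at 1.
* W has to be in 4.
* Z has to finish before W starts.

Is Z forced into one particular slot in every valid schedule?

Z can be 1 (e.g. W -> 4; A -> 1; H -> 1; Z -> 1; R -> 1) or 2 (e.g. Z=2, A=1, W=4, H=1, R=1).

No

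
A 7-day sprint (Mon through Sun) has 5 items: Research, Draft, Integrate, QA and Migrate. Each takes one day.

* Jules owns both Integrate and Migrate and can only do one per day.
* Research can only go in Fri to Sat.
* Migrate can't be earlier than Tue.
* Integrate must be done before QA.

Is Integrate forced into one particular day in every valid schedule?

Integrate can be Mon (e.g. Draft -> Mon, Research -> Fri, Migrate -> Tue, Integrate -> Mon, QA -> Tue) or Tue (e.g. QA -> Wed, Draft -> Mon, Research -> Fri, Migrate -> Wed, Integrate -> Tue).

No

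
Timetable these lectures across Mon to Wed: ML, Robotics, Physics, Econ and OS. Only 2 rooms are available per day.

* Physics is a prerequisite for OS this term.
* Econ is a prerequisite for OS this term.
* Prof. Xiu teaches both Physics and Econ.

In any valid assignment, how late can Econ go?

Tue

Downstream work caps Econ at Tue.
Econ at Tue is achievable: ML in Mon, Econ in Tue, Physics in Mon, OS in Wed, Robotics in Tue.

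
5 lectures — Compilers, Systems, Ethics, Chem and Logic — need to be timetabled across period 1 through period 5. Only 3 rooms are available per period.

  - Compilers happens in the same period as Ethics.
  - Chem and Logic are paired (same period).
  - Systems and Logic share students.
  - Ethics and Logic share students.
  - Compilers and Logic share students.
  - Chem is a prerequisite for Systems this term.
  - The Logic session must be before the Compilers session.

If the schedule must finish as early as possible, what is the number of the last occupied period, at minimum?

period 2

The precedence chain requires at least 2 distinct periods.
With at most 3 per period and 5 lectures, at least 2 periods are needed.
2 works (last occupied period: period 2): for example Ethics in period 2, Systems in period 2, Logic in period 1, Compilers in period 2, Chem in period 1.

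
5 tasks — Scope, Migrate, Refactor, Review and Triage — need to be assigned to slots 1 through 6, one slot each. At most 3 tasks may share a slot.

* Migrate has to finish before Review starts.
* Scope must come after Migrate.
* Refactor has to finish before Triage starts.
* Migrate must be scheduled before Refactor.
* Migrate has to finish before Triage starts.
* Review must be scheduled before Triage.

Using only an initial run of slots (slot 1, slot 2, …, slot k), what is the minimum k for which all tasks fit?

3 slots

The precedence chain requires at least 3 distinct slots.
With at most 3 per slot and 5 tasks, at least 2 slots are needed.
3 works (last occupied slot: 3): for example Migrate in 1; Review in 2; Triage in 3; Scope in 2; Refactor in 2.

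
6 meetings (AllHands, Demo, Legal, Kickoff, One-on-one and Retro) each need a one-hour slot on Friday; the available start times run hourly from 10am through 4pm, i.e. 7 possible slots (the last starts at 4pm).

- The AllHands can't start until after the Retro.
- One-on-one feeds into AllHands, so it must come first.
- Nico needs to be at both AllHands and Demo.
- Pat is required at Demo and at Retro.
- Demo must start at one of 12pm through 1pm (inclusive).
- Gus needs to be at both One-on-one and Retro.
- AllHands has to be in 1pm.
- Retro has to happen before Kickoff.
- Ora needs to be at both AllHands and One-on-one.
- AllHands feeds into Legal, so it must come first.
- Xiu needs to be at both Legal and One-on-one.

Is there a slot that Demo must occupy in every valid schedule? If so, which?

12pm

Demo's window is 12pm–1pm.
AllHands is fixed at 1pm, and Demo can't share a slot with AllHands.
So Demo must be 12pm.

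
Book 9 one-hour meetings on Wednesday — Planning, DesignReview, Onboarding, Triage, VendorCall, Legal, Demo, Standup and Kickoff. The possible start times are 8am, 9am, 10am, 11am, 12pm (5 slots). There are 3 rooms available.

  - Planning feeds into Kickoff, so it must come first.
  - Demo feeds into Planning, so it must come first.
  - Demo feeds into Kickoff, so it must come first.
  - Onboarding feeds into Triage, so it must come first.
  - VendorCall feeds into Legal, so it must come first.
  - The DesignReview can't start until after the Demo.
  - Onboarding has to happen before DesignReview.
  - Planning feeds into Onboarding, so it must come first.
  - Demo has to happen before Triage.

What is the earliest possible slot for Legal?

Precedence pushes Legal to at least 9am.
Legal at 9am is achievable: Kickoff -> 10am, Onboarding -> 10am, Planning -> 9am, Triage -> 11am, DesignReview -> 11am, Standup -> 8am, Demo -> 8am, VendorCall -> 8am, Legal -> 9am.

9am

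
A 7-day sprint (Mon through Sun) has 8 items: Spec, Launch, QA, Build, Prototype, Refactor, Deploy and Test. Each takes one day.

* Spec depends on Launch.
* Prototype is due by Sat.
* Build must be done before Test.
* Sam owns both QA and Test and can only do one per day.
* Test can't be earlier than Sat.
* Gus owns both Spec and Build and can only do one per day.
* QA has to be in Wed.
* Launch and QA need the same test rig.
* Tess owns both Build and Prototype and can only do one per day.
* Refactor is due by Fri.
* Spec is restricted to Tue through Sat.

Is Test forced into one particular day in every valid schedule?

Test can be Sat (e.g. Launch in Mon; Spec in Tue; Refactor in Mon; Build in Wed; Deploy in Mon; QA in Wed; Prototype in Mon; Test in Sat) or Sun (e.g. Test -> Sun, Launch -> Mon, QA -> Wed, Deploy -> Mon, Refactor -> Mon, Spec -> Tue, Prototype -> Mon, Build -> Wed).

No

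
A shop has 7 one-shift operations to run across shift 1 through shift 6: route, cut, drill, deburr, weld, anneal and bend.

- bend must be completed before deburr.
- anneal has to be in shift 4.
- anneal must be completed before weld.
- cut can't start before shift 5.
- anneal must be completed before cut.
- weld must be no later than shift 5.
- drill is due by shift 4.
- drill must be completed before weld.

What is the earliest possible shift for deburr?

Precedence pushes deburr to at least shift 2.
deburr at shift 2 is achievable: route=shift 1, bend=shift 1, cut=shift 5, deburr=shift 2, weld=shift 5, drill=shift 1, anneal=shift 4.

shift 2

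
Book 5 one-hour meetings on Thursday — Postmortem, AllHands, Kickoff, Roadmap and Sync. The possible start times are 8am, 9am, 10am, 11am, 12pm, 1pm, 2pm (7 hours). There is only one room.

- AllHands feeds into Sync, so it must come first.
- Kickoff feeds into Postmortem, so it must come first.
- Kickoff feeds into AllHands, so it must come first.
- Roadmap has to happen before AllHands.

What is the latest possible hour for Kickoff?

11am

Downstream work caps Kickoff at 12pm.
Kickoff at 11am is achievable: Kickoff=11am; Postmortem=1pm; Roadmap=8am; Sync=2pm; AllHands=12pm.
Nothing later works — the capacity limit rule out every hour after 11am.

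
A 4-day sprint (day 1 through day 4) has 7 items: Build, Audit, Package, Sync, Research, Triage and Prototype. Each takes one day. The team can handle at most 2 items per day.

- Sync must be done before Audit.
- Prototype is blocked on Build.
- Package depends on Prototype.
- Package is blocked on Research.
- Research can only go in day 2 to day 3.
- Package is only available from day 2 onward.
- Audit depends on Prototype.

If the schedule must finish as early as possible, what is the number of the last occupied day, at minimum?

The precedence chain requires at least 3 distinct days.
With at most 2 per day and 7 work items, at least 4 days are needed.
4 works (last occupied day: day 4): for example Audit=day 3; Triage=day 4; Sync=day 1; Package=day 3; Build=day 1; Prototype=day 2; Research=day 2.

4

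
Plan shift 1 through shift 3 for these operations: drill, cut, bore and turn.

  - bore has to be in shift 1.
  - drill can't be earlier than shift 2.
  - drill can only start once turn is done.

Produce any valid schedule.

turn -> shift 1; cut -> shift 1; bore -> shift 1; drill -> shift 2

Checking: turn(shift 1) before drill(shift 2); bore=shift 1 in [shift 1,shift 1]; drill=shift 2 in [shift 2,shift 3].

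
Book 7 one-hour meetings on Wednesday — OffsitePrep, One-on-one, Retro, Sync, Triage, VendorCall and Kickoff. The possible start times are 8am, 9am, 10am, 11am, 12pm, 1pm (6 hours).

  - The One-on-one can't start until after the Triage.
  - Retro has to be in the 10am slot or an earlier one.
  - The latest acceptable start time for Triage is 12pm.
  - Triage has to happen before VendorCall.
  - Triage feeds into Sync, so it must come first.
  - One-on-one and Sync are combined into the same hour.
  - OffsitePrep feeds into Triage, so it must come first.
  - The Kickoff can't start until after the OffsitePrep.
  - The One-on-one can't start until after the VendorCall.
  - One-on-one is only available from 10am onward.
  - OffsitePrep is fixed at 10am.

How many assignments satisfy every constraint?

Splitting on Retro: it can be 8am (3), 9am (3), 10am (3). Listing each branch's schedules as (OffsitePrep, One-on-one, Sync, Triage, VendorCall, Kickoff):
Retro=8am: (10am,1pm,1pm,11am,12pm,11am) (10am,1pm,1pm,11am,12pm,12pm) (10am,1pm,1pm,11am,12pm,1pm) — 3.
Retro=9am: (10am,1pm,1pm,11am,12pm,11am) (10am,1pm,1pm,11am,12pm,12pm) (10am,1pm,1pm,11am,12pm,1pm) — 3.
Retro=10am: (10am,1pm,1pm,11am,12pm,11am) (10am,1pm,1pm,11am,12pm,12pm) (10am,1pm,1pm,11am,12pm,1pm) — 3.
Summing: 3 + 3 + 3 = 9.

9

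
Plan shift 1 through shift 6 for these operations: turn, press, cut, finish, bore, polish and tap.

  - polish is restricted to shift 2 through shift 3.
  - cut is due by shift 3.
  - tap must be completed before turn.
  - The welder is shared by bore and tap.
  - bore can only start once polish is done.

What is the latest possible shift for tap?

Downstream work caps tap at shift 5.
tap at shift 5 is achievable: polish=shift 2, turn=shift 6, finish=shift 1, tap=shift 5, cut=shift 1, press=shift 1, bore=shift 3.

shift 5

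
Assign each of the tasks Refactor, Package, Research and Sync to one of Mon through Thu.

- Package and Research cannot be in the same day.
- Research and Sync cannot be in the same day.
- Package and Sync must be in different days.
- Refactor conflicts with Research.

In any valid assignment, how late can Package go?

Thu

Package at Thu is achievable: Refactor in Mon, Research in Tue, Package in Thu, Sync in Mon.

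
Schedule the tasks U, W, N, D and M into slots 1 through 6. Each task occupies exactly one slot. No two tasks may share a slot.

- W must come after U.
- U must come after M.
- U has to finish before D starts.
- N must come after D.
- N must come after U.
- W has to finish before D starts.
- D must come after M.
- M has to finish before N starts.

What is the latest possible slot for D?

5

Precedence pushes D to at least 4; downstream work caps D at 5.
D at 5 is achievable: N in 6; D in 5; U in 2; M in 1; W in 3.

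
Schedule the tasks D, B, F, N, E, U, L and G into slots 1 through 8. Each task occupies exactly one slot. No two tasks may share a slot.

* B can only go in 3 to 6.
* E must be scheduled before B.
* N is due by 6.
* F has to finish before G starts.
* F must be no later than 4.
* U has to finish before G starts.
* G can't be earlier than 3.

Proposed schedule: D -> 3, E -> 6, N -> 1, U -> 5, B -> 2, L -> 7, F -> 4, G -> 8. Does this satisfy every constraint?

F has to finish before G starts — holds.
No two tasks may share a slot — holds.
B can only go in 3 to 6 — violated.
G can't be earlier than 3 — holds.
N is due by 6 — holds.
U has to finish before G starts — holds.
E must be scheduled before B — violated.
F must be no later than 4 — holds.

No — it violates: E must be scheduled before B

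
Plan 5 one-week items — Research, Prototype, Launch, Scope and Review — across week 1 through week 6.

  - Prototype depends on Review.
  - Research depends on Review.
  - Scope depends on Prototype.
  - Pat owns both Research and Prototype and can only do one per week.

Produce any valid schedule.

Review -> week 1; Research -> week 3; Launch -> week 1; Prototype -> week 2; Scope -> week 3

Checking: Prototype(week 2) before Scope(week 3); Review(week 1) before Research(week 3); Review(week 1) before Prototype(week 2); Research(week 3) != Prototype(week 2).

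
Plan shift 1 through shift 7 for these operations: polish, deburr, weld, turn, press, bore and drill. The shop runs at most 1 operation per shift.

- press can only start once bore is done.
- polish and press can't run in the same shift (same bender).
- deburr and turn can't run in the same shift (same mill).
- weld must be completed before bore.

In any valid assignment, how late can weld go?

Downstream work caps weld at shift 5.
weld at shift 5 is achievable: deburr -> shift 2; bore -> shift 6; press -> shift 7; weld -> shift 5; turn -> shift 3; drill -> shift 4; polish -> shift 1.

shift 5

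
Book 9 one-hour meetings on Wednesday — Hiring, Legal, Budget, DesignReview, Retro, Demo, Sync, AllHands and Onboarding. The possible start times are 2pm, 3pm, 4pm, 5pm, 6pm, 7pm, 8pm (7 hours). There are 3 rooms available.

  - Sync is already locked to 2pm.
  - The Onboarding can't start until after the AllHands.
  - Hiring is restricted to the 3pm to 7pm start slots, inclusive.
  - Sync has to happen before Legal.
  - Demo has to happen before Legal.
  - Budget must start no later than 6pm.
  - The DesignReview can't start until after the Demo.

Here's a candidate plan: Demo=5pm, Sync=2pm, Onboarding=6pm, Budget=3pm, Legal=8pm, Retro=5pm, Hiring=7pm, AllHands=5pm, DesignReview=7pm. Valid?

Budget must start no later than 6pm — holds.
There are 3 rooms available — holds.
Demo has to happen before Legal — holds.
The DesignReview can't start until after the Demo — holds.
The Onboarding can't start until after the AllHands — holds.
Hiring is restricted to the 3pm to 7pm start slots, inclusive — holds.
Sync is already locked to 2pm — holds.
Sync has to happen before Legal — holds.

Yes, all constraints hold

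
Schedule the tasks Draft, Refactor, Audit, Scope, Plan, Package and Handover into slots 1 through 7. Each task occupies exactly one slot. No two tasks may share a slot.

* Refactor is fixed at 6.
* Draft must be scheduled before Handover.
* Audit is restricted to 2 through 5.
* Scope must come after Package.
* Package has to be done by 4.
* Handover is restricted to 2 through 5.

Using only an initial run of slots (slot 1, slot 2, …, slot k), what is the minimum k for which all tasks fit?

7 slots

The precedence chain requires at least 2 distinct slots.
With at most 1 per slot and 7 tasks, at least 7 slots are needed.
Refactor can't be placed before 6, so the schedule must run through at least slot 6.
7 works (last occupied slot: 7): for example Handover -> 3, Draft -> 2, Package -> 1, Refactor -> 6, Audit -> 4, Scope -> 5, Plan -> 7.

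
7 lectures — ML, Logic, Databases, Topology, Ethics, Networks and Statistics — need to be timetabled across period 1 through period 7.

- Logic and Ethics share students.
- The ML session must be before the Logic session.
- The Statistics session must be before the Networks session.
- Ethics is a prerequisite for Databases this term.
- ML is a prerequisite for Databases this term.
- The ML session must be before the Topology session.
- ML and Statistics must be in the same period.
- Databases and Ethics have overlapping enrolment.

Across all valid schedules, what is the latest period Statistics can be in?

period 6

Downstream work caps Statistics at period 6.
Statistics at period 6 is achievable: Networks -> period 7, ML -> period 6, Databases -> period 7, Topology -> period 7, Ethics -> period 1, Logic -> period 7, Statistics -> period 6.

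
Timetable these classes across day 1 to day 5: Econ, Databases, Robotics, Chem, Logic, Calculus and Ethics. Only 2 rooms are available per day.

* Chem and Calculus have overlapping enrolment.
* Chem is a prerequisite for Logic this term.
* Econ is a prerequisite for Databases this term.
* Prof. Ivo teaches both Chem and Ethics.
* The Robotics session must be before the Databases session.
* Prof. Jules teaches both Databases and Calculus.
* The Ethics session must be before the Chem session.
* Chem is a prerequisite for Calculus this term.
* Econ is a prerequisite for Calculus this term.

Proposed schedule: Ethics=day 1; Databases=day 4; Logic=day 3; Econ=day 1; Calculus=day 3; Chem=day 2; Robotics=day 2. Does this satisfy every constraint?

Yes

The Ethics session must be before the Chem session — holds.
The Robotics session must be before the Databases session — holds.
Chem is a prerequisite for Calculus this term — holds.
Prof. Ivo teaches both Chem and Ethics — holds.
Chem is a prerequisite for Logic this term — holds.
Only 2 rooms are available per day — holds.
Econ is a prerequisite for Databases this term — holds.
Econ is a prerequisite for Calculus this term — holds.
Chem and Calculus have overlapping enrolment — holds.
Prof. Jules teaches both Databases and Calculus — holds.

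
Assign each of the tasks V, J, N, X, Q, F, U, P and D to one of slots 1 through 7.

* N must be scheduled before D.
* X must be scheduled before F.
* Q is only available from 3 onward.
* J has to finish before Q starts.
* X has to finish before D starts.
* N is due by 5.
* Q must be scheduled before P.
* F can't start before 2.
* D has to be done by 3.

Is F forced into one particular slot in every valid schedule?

F can be 2 (e.g. P=4; J=1; U=1; X=1; Q=3; N=1; D=2; V=1; F=2) or 3 (e.g. N=1, P=4, U=1, V=1, J=1, X=1, Q=3, D=2, F=3).

No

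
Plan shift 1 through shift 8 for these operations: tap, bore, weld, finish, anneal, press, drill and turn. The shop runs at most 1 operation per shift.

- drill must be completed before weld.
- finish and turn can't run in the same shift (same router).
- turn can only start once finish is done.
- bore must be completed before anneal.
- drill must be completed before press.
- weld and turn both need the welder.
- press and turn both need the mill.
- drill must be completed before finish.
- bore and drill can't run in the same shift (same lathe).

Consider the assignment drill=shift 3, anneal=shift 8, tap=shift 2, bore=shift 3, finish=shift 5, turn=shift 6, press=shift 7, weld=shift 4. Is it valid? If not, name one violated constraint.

Invalid. bore and drill can't run in the same shift (same lathe).

press and turn both need the mill — holds.
drill must be completed before finish — holds.
finish and turn can't run in the same shift (same router) — holds.
bore and drill can't run in the same shift (same lathe) — violated.
drill must be completed before press — holds.
weld and turn both need the welder — holds.
bore must be completed before anneal — holds.
The shop runs at most 1 operation per shift — violated.
drill must be completed before weld — holds.
turn can only start once finish is done — holds.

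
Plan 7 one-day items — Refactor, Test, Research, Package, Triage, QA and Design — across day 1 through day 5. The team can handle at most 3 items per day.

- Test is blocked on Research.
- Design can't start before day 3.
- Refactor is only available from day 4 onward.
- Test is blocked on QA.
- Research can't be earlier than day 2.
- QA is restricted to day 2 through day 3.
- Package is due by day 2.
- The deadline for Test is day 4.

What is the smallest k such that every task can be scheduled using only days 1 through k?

The precedence chain requires at least 2 distinct days.
With at most 3 per day and 7 tasks, at least 3 days are needed.
Refactor can't be placed before day 4, so the schedule must run through at least day 4.
4 works (last occupied day: day 4): for example QA in day 2, Triage in day 1, Test in day 3, Refactor in day 4, Package in day 1, Research in day 2, Design in day 3.

4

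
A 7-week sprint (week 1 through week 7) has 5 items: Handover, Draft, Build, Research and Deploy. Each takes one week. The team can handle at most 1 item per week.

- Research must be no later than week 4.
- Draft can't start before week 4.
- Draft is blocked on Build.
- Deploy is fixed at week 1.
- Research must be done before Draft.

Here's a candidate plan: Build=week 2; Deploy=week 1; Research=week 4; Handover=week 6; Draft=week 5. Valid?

Yes, all constraints hold

The team can handle at most 1 item per week — holds.
Draft can't start before week 4 — holds.
Deploy is fixed at week 1 — holds.
Research must be no later than week 4 — holds.
Research must be done before Draft — holds.
Draft is blocked on Build — holds.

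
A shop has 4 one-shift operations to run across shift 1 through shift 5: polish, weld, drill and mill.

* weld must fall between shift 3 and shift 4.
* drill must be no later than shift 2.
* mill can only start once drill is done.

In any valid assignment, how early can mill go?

shift 2

Precedence pushes mill to at least shift 2.
mill at shift 2 is achievable: polish=shift 1, mill=shift 2, drill=shift 1, weld=shift 3.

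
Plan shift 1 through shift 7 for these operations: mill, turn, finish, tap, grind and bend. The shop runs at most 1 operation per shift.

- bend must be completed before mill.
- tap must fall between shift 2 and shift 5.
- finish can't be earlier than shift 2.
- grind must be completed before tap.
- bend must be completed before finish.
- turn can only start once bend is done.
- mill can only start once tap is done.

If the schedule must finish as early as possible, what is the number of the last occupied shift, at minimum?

shift 6

The precedence chain requires at least 3 distinct shifts.
With at most 1 per shift and 6 operations, at least 6 shifts are needed.
6 works (last occupied shift: shift 6): for example finish=shift 4, turn=shift 6, bend=shift 3, tap=shift 2, mill=shift 5, grind=shift 1.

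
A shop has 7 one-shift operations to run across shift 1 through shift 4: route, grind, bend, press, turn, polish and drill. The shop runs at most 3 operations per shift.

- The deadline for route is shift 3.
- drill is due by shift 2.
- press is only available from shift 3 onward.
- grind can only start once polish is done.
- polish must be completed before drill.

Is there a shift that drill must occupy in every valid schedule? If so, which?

Precedence pushes drill to at least shift 2; drill's own window allows nothing later than shift 2.
So drill is pinned to shift 2.

shift 2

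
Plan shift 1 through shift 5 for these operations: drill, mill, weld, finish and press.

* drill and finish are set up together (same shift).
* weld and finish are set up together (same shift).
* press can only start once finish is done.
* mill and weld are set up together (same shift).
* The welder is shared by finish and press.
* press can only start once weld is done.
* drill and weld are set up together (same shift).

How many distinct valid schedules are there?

Splitting on drill: it can be shift 1 (4), shift 2 (3), shift 3 (2), shift 4 (1). Listing each branch's schedules as (mill, weld, finish, press) by shift number:
drill=shift 1: (1,1,1,2) (1,1,1,3) (1,1,1,4) (1,1,1,5) — 4.
drill=shift 2: (2,2,2,3) (2,2,2,4) (2,2,2,5) — 3.
drill=shift 3: (3,3,3,4) (3,3,3,5) — 2.
drill=shift 4: (4,4,4,5) — 1.
Summing: 4 + 3 + 2 + 1 = 10.

10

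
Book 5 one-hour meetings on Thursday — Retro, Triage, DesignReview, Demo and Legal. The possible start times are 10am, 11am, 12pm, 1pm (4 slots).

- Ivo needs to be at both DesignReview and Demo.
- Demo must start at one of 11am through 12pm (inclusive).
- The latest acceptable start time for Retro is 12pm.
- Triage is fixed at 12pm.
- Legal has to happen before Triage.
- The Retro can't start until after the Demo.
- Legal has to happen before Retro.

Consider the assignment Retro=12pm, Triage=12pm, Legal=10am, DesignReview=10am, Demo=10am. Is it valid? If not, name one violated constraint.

Invalid. Demo must start at one of 11am through 12pm (inclusive).

Demo must start at one of 11am through 12pm (inclusive) — violated.
The latest acceptable start time for Retro is 12pm — holds.
Ivo needs to be at both DesignReview and Demo — violated.
Legal has to happen before Triage — holds.
Triage is fixed at 12pm — holds.
Legal has to happen before Retro — holds.
The Retro can't start until after the Demo — holds.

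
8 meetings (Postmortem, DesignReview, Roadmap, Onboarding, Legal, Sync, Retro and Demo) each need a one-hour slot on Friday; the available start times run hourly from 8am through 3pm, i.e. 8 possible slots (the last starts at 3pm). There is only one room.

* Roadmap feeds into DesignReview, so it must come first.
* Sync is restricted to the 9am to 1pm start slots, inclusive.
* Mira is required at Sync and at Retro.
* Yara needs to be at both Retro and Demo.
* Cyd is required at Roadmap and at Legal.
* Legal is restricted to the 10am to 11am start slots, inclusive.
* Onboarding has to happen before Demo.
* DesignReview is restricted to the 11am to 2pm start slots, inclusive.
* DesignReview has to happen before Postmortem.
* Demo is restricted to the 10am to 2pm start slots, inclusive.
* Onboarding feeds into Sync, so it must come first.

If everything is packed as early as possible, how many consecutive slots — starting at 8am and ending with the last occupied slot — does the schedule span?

8 slots

The precedence chain requires at least 3 distinct slots.
With at most 1 per slot and 8 meetings, at least 8 slots are needed.
Propagating the time windows through the other constraints, Postmortem can't land before 12pm — that is slot 5 counting from 8am — so the schedule must run through at least 5 slots.
8 works (last occupied slot: 3pm): for example Sync in 12pm; Onboarding in 8am; DesignReview in 11am; Roadmap in 9am; Demo in 1pm; Legal in 10am; Retro in 3pm; Postmortem in 2pm.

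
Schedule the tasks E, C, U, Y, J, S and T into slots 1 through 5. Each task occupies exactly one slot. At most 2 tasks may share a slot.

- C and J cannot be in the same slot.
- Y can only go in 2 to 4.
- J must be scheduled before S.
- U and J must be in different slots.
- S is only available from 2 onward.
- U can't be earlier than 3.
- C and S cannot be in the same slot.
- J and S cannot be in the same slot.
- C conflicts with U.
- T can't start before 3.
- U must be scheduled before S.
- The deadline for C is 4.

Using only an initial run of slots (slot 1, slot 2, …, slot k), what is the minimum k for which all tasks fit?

The precedence chain requires at least 2 distinct slots.
With at most 2 per slot and 7 tasks, at least 4 slots are needed.
Propagating the time windows through the other constraints, S can't land before 4, so the schedule must run through at least slot 4.
4 works (last occupied slot: 4): for example C in 2, Y in 2, J in 1, U in 3, S in 4, T in 3, E in 1.

4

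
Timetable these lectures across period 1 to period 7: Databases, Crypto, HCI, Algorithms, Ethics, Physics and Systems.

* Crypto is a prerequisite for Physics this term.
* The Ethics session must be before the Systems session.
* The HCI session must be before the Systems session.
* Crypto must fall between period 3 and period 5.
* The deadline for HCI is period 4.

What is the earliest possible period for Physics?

period 4

Precedence pushes Physics to at least period 4.
Physics at period 4 is achievable: Ethics in period 1, Physics in period 4, Systems in period 2, Databases in period 1, HCI in period 1, Algorithms in period 1, Crypto in period 3.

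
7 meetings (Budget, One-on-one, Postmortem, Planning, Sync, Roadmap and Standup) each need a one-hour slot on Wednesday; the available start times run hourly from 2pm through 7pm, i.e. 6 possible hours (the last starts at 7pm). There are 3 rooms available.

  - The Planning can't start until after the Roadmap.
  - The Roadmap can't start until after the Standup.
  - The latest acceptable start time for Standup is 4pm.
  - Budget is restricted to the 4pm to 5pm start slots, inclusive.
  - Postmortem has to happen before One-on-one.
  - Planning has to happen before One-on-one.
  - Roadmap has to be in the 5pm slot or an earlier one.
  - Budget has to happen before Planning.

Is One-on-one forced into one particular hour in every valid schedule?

One-on-one can be 6pm (e.g. Postmortem=2pm, Standup=2pm, Sync=2pm, One-on-one=6pm, Planning=5pm, Roadmap=3pm, Budget=4pm) or 7pm (e.g. Budget in 4pm; Postmortem in 2pm; Planning in 5pm; Standup in 2pm; Roadmap in 3pm; Sync in 2pm; One-on-one in 7pm).

No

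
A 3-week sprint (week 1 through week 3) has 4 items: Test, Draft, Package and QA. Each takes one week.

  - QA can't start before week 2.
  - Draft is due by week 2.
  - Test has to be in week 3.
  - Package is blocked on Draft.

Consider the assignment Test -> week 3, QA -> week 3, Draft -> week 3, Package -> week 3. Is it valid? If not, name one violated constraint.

Invalid. Draft is due by week 2.

QA can't start before week 2 — holds.
Package is blocked on Draft — violated.
Draft is due by week 2 — violated.
Test has to be in week 3 — holds.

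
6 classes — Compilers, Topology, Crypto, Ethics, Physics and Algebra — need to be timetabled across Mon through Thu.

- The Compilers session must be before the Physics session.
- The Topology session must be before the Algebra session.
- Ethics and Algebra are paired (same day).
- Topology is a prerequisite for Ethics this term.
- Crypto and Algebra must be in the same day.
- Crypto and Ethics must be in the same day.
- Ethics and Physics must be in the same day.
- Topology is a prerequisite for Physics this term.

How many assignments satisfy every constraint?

Splitting on Compilers: it can be Mon (6), Tue (5), Wed (3). Listing each branch's schedules as (Topology, Crypto, Ethics, Physics, Algebra):
Compilers=Mon: (Mon,Tue,Tue,Tue,Tue) (Mon,Wed,Wed,Wed,Wed) (Mon,Thu,Thu,Thu,Thu) (Tue,Wed,Wed,Wed,Wed) (Tue,Thu,Thu,Thu,Thu) (Wed,Thu,Thu,Thu,Thu) — 6.
Compilers=Tue: (Mon,Wed,Wed,Wed,Wed) (Mon,Thu,Thu,Thu,Thu) (Tue,Wed,Wed,Wed,Wed) (Tue,Thu,Thu,Thu,Thu) (Wed,Thu,Thu,Thu,Thu) — 5.
Compilers=Wed: (Mon,Thu,Thu,Thu,Thu) (Tue,Thu,Thu,Thu,Thu) (Wed,Thu,Thu,Thu,Thu) — 3.
Summing: 6 + 5 + 3 = 14.

14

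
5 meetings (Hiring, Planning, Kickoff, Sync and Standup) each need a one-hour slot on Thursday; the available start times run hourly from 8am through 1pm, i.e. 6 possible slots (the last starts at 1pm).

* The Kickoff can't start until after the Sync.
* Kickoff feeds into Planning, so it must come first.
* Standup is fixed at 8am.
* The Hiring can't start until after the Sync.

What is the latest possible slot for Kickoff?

12pm

Precedence pushes Kickoff to at least 9am; downstream work caps Kickoff at 12pm.
Kickoff at 12pm is achievable: Kickoff=12pm; Sync=8am; Hiring=9am; Planning=1pm; Standup=8am.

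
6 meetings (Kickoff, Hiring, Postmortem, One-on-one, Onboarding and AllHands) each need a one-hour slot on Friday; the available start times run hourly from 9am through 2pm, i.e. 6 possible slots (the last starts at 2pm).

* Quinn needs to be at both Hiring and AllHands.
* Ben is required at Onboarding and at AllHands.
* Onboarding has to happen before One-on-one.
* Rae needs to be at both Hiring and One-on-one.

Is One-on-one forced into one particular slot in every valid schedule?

No

One-on-one can be 10am (e.g. AllHands=10am, Hiring=9am, Onboarding=9am, Postmortem=9am, Kickoff=9am, One-on-one=10am) or 11am (e.g. Postmortem -> 9am, Hiring -> 9am, AllHands -> 10am, Onboarding -> 9am, One-on-one -> 11am, Kickoff -> 9am).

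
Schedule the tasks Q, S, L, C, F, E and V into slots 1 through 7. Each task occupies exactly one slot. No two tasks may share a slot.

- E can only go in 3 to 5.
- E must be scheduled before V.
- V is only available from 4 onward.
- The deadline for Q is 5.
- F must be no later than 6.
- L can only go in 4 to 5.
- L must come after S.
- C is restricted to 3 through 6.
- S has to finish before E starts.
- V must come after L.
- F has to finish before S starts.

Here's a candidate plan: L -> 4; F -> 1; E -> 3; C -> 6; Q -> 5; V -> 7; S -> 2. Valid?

V must come after L — holds.
L can only go in 4 to 5 — holds.
F has to finish before S starts — holds.
E can only go in 3 to 5 — holds.
V is only available from 4 onward — holds.
The deadline for Q is 5 — holds.
No two tasks may share a slot — holds.
L must come after S — holds.
S has to finish before E starts — holds.
E must be scheduled before V — holds.
C is restricted to 3 through 6 — holds.
F must be no later than 6 — holds.

Yes, all constraints hold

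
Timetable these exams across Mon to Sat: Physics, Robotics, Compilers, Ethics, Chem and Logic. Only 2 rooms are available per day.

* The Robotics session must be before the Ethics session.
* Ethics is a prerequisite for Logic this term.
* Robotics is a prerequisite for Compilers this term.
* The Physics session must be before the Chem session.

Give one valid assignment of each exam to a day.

Chem=Wed, Ethics=Tue, Logic=Wed, Physics=Mon, Compilers=Tue, Robotics=Mon

Checking: Physics(Mon) before Chem(Wed); Ethics(Tue) before Logic(Wed); Robotics(Mon) before Compilers(Tue); Robotics(Mon) before Ethics(Tue); max 2 per day (cap 2).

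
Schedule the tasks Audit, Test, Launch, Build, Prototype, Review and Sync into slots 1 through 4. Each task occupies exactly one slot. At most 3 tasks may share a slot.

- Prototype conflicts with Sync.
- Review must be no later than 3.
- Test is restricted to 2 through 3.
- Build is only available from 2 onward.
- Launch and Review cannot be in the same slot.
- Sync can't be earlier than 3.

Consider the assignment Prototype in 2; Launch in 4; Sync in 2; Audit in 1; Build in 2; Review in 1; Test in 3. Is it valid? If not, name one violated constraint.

Invalid. Prototype conflicts with Sync.

Launch and Review cannot be in the same slot — holds.
Review must be no later than 3 — holds.
Prototype conflicts with Sync — violated.
At most 3 tasks may share a slot — holds.
Sync can't be earlier than 3 — violated.
Build is only available from 2 onward — holds.
Test is restricted to 2 through 3 — holds.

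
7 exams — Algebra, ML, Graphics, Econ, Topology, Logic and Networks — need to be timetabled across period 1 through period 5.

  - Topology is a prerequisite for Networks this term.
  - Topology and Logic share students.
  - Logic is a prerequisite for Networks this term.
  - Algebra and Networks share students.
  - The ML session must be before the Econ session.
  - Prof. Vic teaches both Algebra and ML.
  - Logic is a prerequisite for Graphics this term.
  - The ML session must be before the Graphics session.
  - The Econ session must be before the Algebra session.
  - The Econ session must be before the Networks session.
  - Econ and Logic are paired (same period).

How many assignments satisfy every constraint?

Splitting on Algebra: it can be period 3 (15), period 4 (24), period 5 (17). Listing each branch's schedules as (ML, Graphics, Econ, Topology, Logic, Networks) by period number:
Algebra=period 3: (1,3,2,1,2,4) (1,3,2,1,2,5) (1,3,2,3,2,4) (1,3,2,3,2,5) (1,3,2,4,2,5) (1,4,2,1,2,4) (1,4,2,1,2,5) (1,4,2,3,2,4) (1,4,2,3,2,5) (1,4,2,4,2,5) (1,5,2,1,2,4) (1,5,2,1,2,5) (1,5,2,3,2,4) (1,5,2,3,2,5) (1,5,2,4,2,5) — 15.
Algebra=period 4: (1,3,2,1,2,3) (1,3,2,1,2,5) (1,3,2,3,2,5) (1,3,2,4,2,5) (1,4,2,1,2,3) (1,4,2,1,2,5) (1,4,2,3,2,5) (1,4,2,4,2,5) (1,4,3,1,3,5) (1,4,3,2,3,5) (1,4,3,4,3,5) (1,5,2,1,2,3) (1,5,2,1,2,5) (1,5,2,3,2,5) (1,5,2,4,2,5) (1,5,3,1,3,5) (1,5,3,2,3,5) (1,5,3,4,3,5) (2,4,3,1,3,5) (2,4,3,2,3,5) (2,4,3,4,3,5) (2,5,3,1,3,5) (2,5,3,2,3,5) (2,5,3,4,3,5) — 24.
Algebra=period 5: (1,3,2,1,2,3) (1,3,2,1,2,4) (1,3,2,3,2,4) (1,4,2,1,2,3) (1,4,2,1,2,4) (1,4,2,3,2,4) (1,4,3,1,3,4) (1,4,3,2,3,4) (1,5,2,1,2,3) (1,5,2,1,2,4) (1,5,2,3,2,4) (1,5,3,1,3,4) (1,5,3,2,3,4) (2,4,3,1,3,4) (2,4,3,2,3,4) (2,5,3,1,3,4) (2,5,3,2,3,4) — 17.
Summing: 15 + 24 + 17 = 56.

56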